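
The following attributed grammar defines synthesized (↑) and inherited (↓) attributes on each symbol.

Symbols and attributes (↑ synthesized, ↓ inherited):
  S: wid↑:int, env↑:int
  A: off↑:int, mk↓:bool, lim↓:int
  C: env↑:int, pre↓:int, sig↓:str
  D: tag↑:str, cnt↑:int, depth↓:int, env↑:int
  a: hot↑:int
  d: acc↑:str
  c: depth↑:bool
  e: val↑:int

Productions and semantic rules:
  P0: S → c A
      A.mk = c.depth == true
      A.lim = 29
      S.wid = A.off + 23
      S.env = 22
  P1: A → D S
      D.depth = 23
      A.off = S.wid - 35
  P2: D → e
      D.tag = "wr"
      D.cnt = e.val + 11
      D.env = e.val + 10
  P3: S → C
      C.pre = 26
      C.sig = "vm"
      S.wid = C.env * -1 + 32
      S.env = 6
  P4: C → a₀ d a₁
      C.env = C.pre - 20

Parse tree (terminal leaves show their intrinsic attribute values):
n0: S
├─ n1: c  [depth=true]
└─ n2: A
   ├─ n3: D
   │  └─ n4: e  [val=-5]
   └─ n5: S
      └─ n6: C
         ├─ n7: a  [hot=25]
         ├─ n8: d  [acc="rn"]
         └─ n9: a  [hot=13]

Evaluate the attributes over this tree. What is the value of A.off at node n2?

1. n1.depth = true  [terminal]
2. n2.mk = true  [c.depth == true]
3. n2.lim = 29  [29]
4. n3.depth = 23  [23]
5. n4.val = -5  [terminal]
6. n3.tag = "wr"  ["wr"]
7. n3.cnt = 6  [e.val + 11]
8. n3.env = 5  [e.val + 10]
9. n6.pre = 26  [26]
10. n6.sig = "vm"  ["vm"]
11. n7.hot = 25  [terminal]
12. n8.acc = "rn"  [terminal]
13. n9.hot = 13  [terminal]
14. n6.env = 6  [C.pre - 20]
15. n5.wid = 26  [C.env * -1 + 32]
16. n5.env = 6  [6]
17. n2.off = -9  [S.wid - 35]
18. n0.wid = 14  [A.off + 23]
19. n0.env = 22  [22]

-9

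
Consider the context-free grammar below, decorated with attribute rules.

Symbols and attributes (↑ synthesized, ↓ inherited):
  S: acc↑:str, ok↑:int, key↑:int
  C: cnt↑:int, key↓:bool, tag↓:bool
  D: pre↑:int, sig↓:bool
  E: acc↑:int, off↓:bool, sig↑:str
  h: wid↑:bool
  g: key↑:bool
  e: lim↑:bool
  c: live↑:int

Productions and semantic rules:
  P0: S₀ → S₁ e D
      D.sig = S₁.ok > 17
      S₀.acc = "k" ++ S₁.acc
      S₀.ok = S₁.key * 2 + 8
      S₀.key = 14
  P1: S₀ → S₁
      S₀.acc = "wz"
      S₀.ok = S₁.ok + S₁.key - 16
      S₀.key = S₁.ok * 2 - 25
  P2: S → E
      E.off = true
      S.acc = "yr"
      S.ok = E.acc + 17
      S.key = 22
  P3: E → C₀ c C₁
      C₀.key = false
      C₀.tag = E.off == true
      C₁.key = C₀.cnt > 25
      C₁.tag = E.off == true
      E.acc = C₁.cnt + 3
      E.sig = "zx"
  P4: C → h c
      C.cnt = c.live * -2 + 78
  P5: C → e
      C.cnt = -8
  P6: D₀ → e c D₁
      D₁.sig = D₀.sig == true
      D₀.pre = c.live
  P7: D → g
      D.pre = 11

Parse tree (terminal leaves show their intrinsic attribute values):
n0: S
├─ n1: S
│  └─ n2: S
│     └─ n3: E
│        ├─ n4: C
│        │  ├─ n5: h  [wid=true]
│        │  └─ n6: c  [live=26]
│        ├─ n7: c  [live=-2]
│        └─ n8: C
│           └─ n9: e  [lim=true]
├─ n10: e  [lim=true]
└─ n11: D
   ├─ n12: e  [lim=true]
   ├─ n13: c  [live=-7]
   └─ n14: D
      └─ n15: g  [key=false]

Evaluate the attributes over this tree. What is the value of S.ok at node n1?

1. n3.off = true  [true]
2. n4.key = false  [false]
3. n4.tag = true  [E.off == true]
4. n5.wid = true  [terminal]
5. n6.live = 26  [terminal]
6. n4.cnt = 26  [c.live * -2 + 78]
7. n7.live = -2  [terminal]
8. n8.key = true  [C₀.cnt > 25]
9. n8.tag = true  [E.off == true]
10. n9.lim = true  [terminal]
11. n8.cnt = -8  [-8]
12. n3.acc = -5  [C₁.cnt + 3]
13. n3.sig = "zx"  ["zx"]
14. n2.acc = "yr"  ["yr"]
15. n2.ok = 12  [E.acc + 17]
16. n2.key = 22  [22]
17. n1.acc = "wz"  ["wz"]
18. n1.ok = 18  [S₁.ok + S₁.key - 16]
19. n1.key = -1  [S₁.ok * 2 - 25]
20. n10.lim = true  [terminal]
21. n11.sig = true  [S₁.ok > 17]
22. n12.lim = true  [terminal]
23. n13.live = -7  [terminal]
24. n14.sig = true  [D₀.sig == true]
25. n15.key = false  [terminal]
26. n14.pre = 11  [11]
27. n11.pre = -7  [c.live]
28. n0.acc = "kwz"  ["k" ++ S₁.acc]
29. n0.ok = 6  [S₁.key * 2 + 8]
30. n0.key = 14  [14]

18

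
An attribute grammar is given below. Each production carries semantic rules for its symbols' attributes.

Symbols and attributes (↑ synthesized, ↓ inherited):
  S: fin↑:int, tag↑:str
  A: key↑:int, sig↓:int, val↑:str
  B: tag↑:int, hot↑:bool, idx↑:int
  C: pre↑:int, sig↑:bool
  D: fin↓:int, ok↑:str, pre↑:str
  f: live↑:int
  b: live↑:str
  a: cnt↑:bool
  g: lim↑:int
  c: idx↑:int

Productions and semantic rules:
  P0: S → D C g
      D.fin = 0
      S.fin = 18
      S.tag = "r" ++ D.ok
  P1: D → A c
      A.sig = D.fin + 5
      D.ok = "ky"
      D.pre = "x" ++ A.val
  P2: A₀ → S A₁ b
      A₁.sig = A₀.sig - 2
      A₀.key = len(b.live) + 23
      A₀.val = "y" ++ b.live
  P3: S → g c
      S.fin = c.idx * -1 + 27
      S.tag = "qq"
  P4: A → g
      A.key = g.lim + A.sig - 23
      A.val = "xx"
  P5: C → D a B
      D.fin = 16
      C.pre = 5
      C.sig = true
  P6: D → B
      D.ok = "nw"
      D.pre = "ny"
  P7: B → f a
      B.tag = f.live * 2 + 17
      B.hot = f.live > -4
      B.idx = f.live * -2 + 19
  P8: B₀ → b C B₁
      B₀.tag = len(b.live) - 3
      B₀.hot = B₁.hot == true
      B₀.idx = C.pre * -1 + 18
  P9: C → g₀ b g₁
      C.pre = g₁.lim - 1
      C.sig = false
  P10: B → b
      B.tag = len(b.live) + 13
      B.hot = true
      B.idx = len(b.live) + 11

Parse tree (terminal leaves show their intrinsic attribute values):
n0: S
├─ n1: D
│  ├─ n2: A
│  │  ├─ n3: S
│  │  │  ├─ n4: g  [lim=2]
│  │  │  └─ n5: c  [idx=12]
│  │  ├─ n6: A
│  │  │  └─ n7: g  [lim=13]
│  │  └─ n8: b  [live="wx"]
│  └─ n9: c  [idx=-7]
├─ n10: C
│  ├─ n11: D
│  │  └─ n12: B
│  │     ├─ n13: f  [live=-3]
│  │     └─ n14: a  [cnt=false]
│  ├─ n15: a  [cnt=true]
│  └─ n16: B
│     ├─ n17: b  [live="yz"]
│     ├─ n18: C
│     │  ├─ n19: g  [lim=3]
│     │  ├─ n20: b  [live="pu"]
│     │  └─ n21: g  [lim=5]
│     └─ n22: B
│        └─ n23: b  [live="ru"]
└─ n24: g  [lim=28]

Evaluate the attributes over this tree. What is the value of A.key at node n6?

1. n1.fin = 0  [0]
2. n2.sig = 5  [D.fin + 5]
3. n4.lim = 2  [terminal]
4. n5.idx = 12  [terminal]
5. n3.fin = 15  [c.idx * -1 + 27]
6. n3.tag = "qq"  ["qq"]
7. n6.sig = 3  [A₀.sig - 2]
8. n7.lim = 13  [terminal]
9. n6.key = -7  [g.lim + A.sig - 23]
10. n6.val = "xx"  ["xx"]
11. n8.live = "wx"  [terminal]
12. n2.key = 25  [len(b.live) + 23]
13. n2.val = "ywx"  ["y" ++ b.live]
14. n9.idx = -7  [terminal]
15. n1.ok = "ky"  ["ky"]
16. n1.pre = "xywx"  ["x" ++ A.val]
17. n11.fin = 16  [16]
18. n13.live = -3  [terminal]
19. n14.cnt = false  [terminal]
20. n12.tag = 11  [f.live * 2 + 17]
21. n12.hot = true  [f.live > -4]
22. n12.idx = 25  [f.live * -2 + 19]
23. n11.ok = "nw"  ["nw"]
24. n11.pre = "ny"  ["ny"]
25. n15.cnt = true  [terminal]
26. n17.live = "yz"  [terminal]
27. n19.lim = 3  [terminal]
28. n20.live = "pu"  [terminal]
29. n21.lim = 5  [terminal]
30. n18.pre = 4  [g₁.lim - 1]
31. n18.sig = false  [false]
32. n23.live = "ru"  [terminal]
33. n22.tag = 15  [len(b.live) + 13]
34. n22.hot = true  [true]
35. n22.idx = 13  [len(b.live) + 11]
36. n16.tag = -1  [len(b.live) - 3]
37. n16.hot = true  [B₁.hot == true]
38. n16.idx = 14  [C.pre * -1 + 18]
39. n10.pre = 5  [5]
40. n10.sig = true  [true]
41. n24.lim = 28  [terminal]
42. n0.fin = 18  [18]
43. n0.tag = "rky"  ["r" ++ D.ok]

-7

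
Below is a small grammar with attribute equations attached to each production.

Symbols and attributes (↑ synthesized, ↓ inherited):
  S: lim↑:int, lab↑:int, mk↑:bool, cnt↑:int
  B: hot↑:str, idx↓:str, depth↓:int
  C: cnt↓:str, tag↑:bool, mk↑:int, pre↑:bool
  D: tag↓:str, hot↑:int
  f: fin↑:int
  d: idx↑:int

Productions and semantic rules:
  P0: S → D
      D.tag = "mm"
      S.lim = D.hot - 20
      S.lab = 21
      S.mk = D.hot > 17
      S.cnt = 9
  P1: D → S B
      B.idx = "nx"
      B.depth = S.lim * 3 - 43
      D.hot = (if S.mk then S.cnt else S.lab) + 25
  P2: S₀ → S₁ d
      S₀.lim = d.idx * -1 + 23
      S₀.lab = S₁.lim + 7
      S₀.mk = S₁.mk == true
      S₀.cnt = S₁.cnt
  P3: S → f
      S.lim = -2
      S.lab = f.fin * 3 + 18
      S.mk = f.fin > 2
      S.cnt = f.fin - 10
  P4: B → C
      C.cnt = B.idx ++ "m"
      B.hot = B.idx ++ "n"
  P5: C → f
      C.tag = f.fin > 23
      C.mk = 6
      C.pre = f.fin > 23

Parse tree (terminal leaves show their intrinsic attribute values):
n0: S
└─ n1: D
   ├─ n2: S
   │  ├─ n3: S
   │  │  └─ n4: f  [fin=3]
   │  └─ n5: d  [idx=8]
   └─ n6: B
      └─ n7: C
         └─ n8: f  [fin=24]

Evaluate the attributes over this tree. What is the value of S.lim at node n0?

-2

1. n1.tag = "mm"  ["mm"]
2. n4.fin = 3  [terminal]
3. n3.lim = -2  [-2]
4. n3.lab = 27  [f.fin * 3 + 18]
5. n3.mk = true  [f.fin > 2]
6. n3.cnt = -7  [f.fin - 10]
7. n5.idx = 8  [terminal]
8. n2.lim = 15  [d.idx * -1 + 23]
9. n2.lab = 5  [S₁.lim + 7]
10. n2.mk = true  [S₁.mk == true]
11. n2.cnt = -7  [S₁.cnt]
12. n6.idx = "nx"  ["nx"]
13. n6.depth = 2  [S.lim * 3 - 43]
14. n7.cnt = "nxm"  [B.idx ++ "m"]
15. n8.fin = 24  [terminal]
16. n7.tag = true  [f.fin > 23]
17. n7.mk = 6  [6]
18. n7.pre = true  [f.fin > 23]
19. n6.hot = "nxn"  [B.idx ++ "n"]
20. n1.hot = 18  [(if S.mk then S.cnt else S.lab) + 25]
21. n0.lim = -2  [D.hot - 20]
22. n0.lab = 21  [21]
23. n0.mk = true  [D.hot > 17]
24. n0.cnt = 9  [9]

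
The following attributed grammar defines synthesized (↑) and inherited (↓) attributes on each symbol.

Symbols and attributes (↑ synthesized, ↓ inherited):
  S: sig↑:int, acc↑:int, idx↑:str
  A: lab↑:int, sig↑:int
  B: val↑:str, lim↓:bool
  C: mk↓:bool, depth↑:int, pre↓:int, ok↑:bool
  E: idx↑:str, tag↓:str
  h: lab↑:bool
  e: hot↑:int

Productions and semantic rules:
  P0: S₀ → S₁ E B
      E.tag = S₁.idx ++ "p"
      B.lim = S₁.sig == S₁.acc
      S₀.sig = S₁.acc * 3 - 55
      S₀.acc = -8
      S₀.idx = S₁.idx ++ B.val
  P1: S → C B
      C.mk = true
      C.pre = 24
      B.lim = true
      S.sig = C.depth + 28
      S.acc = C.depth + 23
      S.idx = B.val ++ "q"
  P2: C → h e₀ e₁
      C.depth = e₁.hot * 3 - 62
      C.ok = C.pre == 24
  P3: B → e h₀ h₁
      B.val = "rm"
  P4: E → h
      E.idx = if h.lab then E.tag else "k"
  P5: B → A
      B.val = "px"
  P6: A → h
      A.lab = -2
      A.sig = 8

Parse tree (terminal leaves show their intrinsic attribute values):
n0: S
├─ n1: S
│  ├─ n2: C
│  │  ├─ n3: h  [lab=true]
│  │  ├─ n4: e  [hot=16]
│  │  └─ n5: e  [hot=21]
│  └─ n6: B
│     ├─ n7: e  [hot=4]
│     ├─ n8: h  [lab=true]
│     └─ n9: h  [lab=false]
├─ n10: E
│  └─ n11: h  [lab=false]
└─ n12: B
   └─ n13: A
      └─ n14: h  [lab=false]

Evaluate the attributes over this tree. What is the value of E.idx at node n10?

"k"

1. n2.mk = true  [true]
2. n2.pre = 24  [24]
3. n3.lab = true  [terminal]
4. n4.hot = 16  [terminal]
5. n5.hot = 21  [terminal]
6. n2.depth = 1  [e₁.hot * 3 - 62]
7. n2.ok = true  [C.pre == 24]
8. n6.lim = true  [true]
9. n7.hot = 4  [terminal]
10. n8.lab = true  [terminal]
11. n9.lab = false  [terminal]
12. n6.val = "rm"  ["rm"]
13. n1.sig = 29  [C.depth + 28]
14. n1.acc = 24  [C.depth + 23]
15. n1.idx = "rmq"  [B.val ++ "q"]
16. n10.tag = "rmqp"  [S₁.idx ++ "p"]
17. n11.lab = false  [terminal]
18. n10.idx = "k"  [if h.lab then E.tag else "k"]
19. n12.lim = false  [S₁.sig == S₁.acc]
20. n14.lab = false  [terminal]
21. n13.lab = -2  [-2]
22. n13.sig = 8  [8]
23. n12.val = "px"  ["px"]
24. n0.sig = 17  [S₁.acc * 3 - 55]
25. n0.acc = -8  [-8]
26. n0.idx = "rmqpx"  [S₁.idx ++ B.val]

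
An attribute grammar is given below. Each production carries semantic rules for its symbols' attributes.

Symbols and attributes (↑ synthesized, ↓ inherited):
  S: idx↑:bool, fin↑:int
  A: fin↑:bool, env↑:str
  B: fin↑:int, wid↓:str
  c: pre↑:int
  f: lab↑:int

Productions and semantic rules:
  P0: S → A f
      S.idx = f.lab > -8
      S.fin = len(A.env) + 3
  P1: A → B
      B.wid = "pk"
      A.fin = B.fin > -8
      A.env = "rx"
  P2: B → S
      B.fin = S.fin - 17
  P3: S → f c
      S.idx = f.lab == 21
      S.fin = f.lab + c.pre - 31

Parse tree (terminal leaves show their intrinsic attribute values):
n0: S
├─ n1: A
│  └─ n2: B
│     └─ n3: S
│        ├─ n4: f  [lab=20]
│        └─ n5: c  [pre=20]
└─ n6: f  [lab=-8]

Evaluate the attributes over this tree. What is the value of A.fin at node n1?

false

1. n2.wid = "pk"  ["pk"]
2. n4.lab = 20  [terminal]
3. n5.pre = 20  [terminal]
4. n3.idx = false  [f.lab == 21]
5. n3.fin = 9  [f.lab + c.pre - 31]
6. n2.fin = -8  [S.fin - 17]
7. n1.fin = false  [B.fin > -8]
8. n1.env = "rx"  ["rx"]
9. n6.lab = -8  [terminal]
10. n0.idx = false  [f.lab > -8]
11. n0.fin = 5  [len(A.env) + 3]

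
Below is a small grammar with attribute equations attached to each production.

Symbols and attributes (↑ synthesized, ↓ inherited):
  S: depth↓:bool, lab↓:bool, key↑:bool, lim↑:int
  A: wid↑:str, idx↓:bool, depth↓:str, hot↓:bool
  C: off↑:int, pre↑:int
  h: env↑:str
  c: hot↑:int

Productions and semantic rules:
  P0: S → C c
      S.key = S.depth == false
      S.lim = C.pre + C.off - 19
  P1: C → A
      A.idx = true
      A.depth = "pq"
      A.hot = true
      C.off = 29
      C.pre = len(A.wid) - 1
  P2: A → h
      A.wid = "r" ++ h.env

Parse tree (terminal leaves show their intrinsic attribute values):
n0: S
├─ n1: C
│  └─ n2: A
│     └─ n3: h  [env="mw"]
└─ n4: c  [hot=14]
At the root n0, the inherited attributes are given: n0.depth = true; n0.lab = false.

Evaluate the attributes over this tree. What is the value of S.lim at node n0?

1. n0.depth = true  [given at root]
2. n0.lab = false  [given at root]
3. n2.idx = true  [true]
4. n2.depth = "pq"  ["pq"]
5. n2.hot = true  [true]
6. n3.env = "mw"  [terminal]
7. n2.wid = "rmw"  ["r" ++ h.env]
8. n1.off = 29  [29]
9. n1.pre = 2  [len(A.wid) - 1]
10. n4.hot = 14  [terminal]
11. n0.key = false  [S.depth == false]
12. n0.lim = 12  [C.pre + C.off - 19]

12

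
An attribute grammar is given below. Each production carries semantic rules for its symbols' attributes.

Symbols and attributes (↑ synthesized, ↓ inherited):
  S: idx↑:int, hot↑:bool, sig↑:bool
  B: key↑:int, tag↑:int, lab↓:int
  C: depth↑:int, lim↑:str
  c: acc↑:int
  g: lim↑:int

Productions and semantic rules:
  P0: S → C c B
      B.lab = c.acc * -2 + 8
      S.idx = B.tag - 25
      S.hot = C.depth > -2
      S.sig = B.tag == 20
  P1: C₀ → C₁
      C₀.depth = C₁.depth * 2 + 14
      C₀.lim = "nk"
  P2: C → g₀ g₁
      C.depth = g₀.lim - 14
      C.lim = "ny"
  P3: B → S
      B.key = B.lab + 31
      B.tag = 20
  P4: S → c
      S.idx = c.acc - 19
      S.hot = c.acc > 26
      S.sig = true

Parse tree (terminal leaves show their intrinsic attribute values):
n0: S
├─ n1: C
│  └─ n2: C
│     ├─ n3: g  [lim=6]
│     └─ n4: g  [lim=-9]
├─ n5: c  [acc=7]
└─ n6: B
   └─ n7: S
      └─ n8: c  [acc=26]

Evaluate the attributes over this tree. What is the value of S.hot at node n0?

false

1. n3.lim = 6  [terminal]
2. n4.lim = -9  [terminal]
3. n2.depth = -8  [g₀.lim - 14]
4. n2.lim = "ny"  ["ny"]
5. n1.depth = -2  [C₁.depth * 2 + 14]
6. n1.lim = "nk"  ["nk"]
7. n5.acc = 7  [terminal]
8. n6.lab = -6  [c.acc * -2 + 8]
9. n8.acc = 26  [terminal]
10. n7.idx = 7  [c.acc - 19]
11. n7.hot = false  [c.acc > 26]
12. n7.sig = true  [true]
13. n6.key = 25  [B.lab + 31]
14. n6.tag = 20  [20]
15. n0.idx = -5  [B.tag - 25]
16. n0.hot = false  [C.depth > -2]
17. n0.sig = true  [B.tag == 20]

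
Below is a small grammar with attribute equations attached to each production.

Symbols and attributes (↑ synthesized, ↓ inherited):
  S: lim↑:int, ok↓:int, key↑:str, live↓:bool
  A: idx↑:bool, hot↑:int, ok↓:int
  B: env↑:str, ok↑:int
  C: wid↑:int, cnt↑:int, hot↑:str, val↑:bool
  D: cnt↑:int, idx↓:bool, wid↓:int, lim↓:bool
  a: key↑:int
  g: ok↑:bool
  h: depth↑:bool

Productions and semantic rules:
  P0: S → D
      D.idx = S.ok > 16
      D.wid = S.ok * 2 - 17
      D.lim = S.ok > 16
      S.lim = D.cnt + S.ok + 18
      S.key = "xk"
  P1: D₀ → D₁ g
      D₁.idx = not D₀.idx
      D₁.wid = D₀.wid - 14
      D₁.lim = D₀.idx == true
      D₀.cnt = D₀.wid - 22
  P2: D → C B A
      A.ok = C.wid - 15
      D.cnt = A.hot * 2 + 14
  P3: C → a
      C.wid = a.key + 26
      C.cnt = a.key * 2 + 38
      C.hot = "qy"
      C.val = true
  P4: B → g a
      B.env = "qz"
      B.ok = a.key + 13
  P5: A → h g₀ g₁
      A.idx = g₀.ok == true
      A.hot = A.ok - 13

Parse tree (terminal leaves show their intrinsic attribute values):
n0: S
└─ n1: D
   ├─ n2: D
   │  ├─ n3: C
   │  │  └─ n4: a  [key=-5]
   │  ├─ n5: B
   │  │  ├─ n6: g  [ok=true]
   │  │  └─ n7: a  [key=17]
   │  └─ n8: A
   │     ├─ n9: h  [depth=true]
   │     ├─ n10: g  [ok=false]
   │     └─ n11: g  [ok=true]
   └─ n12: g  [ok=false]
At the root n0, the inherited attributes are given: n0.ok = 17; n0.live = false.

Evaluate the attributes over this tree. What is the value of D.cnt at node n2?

1. n0.ok = 17  [given at root]
2. n0.live = false  [given at root]
3. n1.idx = true  [S.ok > 16]
4. n1.wid = 17  [S.ok * 2 - 17]
5. n1.lim = true  [S.ok > 16]
6. n2.idx = false  [not D₀.idx]
7. n2.wid = 3  [D₀.wid - 14]
8. n2.lim = true  [D₀.idx == true]
9. n4.key = -5  [terminal]
10. n3.wid = 21  [a.key + 26]
11. n3.cnt = 28  [a.key * 2 + 38]
12. n3.hot = "qy"  ["qy"]
13. n3.val = true  [true]
14. n6.ok = true  [terminal]
15. n7.key = 17  [terminal]
16. n5.env = "qz"  ["qz"]
17. n5.ok = 30  [a.key + 13]
18. n8.ok = 6  [C.wid - 15]
19. n9.depth = true  [terminal]
20. n10.ok = false  [terminal]
21. n11.ok = true  [terminal]
22. n8.idx = false  [g₀.ok == true]
23. n8.hot = -7  [A.ok - 13]
24. n2.cnt = 0  [A.hot * 2 + 14]
25. n12.ok = false  [terminal]
26. n1.cnt = -5  [D₀.wid - 22]
27. n0.lim = 30  [D.cnt + S.ok + 18]
28. n0.key = "xk"  ["xk"]

0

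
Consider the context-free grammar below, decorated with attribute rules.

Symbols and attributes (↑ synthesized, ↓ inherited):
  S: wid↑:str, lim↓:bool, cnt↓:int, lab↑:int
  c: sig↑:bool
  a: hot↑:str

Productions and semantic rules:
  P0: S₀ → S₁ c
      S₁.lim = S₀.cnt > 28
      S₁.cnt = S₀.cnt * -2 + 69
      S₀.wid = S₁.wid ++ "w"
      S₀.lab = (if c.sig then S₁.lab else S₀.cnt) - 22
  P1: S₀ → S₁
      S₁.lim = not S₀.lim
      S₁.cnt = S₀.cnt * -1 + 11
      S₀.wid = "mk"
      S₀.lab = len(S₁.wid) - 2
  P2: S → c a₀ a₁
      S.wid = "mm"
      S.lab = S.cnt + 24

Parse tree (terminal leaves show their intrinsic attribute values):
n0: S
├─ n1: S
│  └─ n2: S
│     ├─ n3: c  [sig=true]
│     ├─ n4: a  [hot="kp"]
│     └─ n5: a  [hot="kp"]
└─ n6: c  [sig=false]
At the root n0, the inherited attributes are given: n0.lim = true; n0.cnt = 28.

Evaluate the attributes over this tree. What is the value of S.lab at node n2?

22

1. n0.lim = true  [given at root]
2. n0.cnt = 28  [given at root]
3. n1.lim = false  [S₀.cnt > 28]
4. n1.cnt = 13  [S₀.cnt * -2 + 69]
5. n2.lim = true  [not S₀.lim]
6. n2.cnt = -2  [S₀.cnt * -1 + 11]
7. n3.sig = true  [terminal]
8. n4.hot = "kp"  [terminal]
9. n5.hot = "kp"  [terminal]
10. n2.wid = "mm"  ["mm"]
11. n2.lab = 22  [S.cnt + 24]
12. n1.wid = "mk"  ["mk"]
13. n1.lab = 0  [len(S₁.wid) - 2]
14. n6.sig = false  [terminal]
15. n0.wid = "mkw"  [S₁.wid ++ "w"]
16. n0.lab = 6  [(if c.sig then S₁.lab else S₀.cnt) - 22]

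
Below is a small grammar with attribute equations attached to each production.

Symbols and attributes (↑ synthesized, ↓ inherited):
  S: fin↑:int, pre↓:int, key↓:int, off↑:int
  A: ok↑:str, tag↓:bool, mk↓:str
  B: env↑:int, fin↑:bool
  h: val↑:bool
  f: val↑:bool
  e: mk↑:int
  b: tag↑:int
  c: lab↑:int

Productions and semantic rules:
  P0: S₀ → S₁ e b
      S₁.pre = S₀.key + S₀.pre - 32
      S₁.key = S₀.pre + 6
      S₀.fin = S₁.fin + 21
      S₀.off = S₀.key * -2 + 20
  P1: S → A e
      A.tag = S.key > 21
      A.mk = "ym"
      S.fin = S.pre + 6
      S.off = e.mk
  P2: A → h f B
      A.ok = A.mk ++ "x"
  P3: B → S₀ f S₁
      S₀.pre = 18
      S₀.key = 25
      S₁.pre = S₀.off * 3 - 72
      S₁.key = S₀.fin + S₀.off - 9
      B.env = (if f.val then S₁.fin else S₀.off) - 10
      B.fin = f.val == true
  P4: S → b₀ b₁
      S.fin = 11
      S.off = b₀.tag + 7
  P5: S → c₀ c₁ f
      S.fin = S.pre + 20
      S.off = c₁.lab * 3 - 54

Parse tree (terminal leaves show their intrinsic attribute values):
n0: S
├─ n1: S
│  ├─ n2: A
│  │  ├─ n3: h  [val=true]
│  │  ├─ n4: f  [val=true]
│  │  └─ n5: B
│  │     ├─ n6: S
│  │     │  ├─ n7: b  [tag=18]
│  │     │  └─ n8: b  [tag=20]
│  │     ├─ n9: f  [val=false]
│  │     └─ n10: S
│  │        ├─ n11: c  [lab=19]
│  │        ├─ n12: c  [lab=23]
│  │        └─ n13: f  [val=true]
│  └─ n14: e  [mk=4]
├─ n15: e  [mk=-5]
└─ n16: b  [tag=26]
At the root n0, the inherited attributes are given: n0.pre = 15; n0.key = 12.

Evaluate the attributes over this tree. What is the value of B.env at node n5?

15

1. n0.pre = 15  [given at root]
2. n0.key = 12  [given at root]
3. n1.pre = -5  [S₀.key + S₀.pre - 32]
4. n1.key = 21  [S₀.pre + 6]
5. n2.tag = false  [S.key > 21]
6. n2.mk = "ym"  ["ym"]
7. n3.val = true  [terminal]
8. n4.val = true  [terminal]
9. n6.pre = 18  [18]
10. n6.key = 25  [25]
11. n7.tag = 18  [terminal]
12. n8.tag = 20  [terminal]
13. n6.fin = 11  [11]
14. n6.off = 25  [b₀.tag + 7]
15. n9.val = false  [terminal]
16. n10.pre = 3  [S₀.off * 3 - 72]
17. n10.key = 27  [S₀.fin + S₀.off - 9]
18. n11.lab = 19  [terminal]
19. n12.lab = 23  [terminal]
20. n13.val = true  [terminal]
21. n10.fin = 23  [S.pre + 20]
22. n10.off = 15  [c₁.lab * 3 - 54]
23. n5.env = 15  [(if f.val then S₁.fin else S₀.off) - 10]
24. n5.fin = false  [f.val == true]
25. n2.ok = "ymx"  [A.mk ++ "x"]
26. n14.mk = 4  [terminal]
27. n1.fin = 1  [S.pre + 6]
28. n1.off = 4  [e.mk]
29. n15.mk = -5  [terminal]
30. n16.tag = 26  [terminal]
31. n0.fin = 22  [S₁.fin + 21]
32. n0.off = -4  [S₀.key * -2 + 20]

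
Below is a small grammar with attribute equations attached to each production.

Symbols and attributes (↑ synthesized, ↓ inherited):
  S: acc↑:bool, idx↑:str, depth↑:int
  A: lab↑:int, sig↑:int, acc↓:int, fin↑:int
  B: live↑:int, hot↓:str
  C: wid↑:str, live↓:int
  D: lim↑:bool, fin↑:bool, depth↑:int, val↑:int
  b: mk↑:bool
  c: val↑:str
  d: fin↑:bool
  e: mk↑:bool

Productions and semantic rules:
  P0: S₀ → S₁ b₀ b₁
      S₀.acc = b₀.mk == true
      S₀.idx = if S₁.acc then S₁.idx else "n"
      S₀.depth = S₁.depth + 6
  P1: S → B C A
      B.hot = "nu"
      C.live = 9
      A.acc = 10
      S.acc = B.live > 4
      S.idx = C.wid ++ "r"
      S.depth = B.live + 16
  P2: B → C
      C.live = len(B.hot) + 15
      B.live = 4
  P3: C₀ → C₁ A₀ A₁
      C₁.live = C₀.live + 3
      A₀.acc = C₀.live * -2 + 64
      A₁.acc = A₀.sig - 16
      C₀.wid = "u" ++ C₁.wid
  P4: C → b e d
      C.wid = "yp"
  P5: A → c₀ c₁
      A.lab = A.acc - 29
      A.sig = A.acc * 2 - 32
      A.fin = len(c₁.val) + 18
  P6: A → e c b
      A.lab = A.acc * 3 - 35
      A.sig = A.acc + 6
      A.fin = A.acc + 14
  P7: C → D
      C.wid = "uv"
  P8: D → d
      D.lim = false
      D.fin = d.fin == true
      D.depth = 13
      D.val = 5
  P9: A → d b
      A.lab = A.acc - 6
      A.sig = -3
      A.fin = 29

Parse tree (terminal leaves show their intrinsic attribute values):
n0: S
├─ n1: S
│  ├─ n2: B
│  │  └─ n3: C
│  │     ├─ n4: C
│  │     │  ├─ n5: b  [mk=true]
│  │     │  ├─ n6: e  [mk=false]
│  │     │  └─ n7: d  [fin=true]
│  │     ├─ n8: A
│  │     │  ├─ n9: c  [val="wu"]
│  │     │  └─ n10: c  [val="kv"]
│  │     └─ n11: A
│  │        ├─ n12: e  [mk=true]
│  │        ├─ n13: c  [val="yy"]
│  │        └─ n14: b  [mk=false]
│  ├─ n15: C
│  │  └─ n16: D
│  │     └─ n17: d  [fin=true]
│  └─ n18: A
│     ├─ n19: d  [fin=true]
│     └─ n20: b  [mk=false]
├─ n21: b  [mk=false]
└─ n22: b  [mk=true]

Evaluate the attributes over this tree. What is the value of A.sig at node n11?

18

1. n2.hot = "nu"  ["nu"]
2. n3.live = 17  [len(B.hot) + 15]
3. n4.live = 20  [C₀.live + 3]
4. n5.mk = true  [terminal]
5. n6.mk = false  [terminal]
6. n7.fin = true  [terminal]
7. n4.wid = "yp"  ["yp"]
8. n8.acc = 30  [C₀.live * -2 + 64]
9. n9.val = "wu"  [terminal]
10. n10.val = "kv"  [terminal]
11. n8.lab = 1  [A.acc - 29]
12. n8.sig = 28  [A.acc * 2 - 32]
13. n8.fin = 20  [len(c₁.val) + 18]
14. n11.acc = 12  [A₀.sig - 16]
15. n12.mk = true  [terminal]
16. n13.val = "yy"  [terminal]
17. n14.mk = false  [terminal]
18. n11.lab = 1  [A.acc * 3 - 35]
19. n11.sig = 18  [A.acc + 6]
20. n11.fin = 26  [A.acc + 14]
21. n3.wid = "uyp"  ["u" ++ C₁.wid]
22. n2.live = 4  [4]
23. n15.live = 9  [9]
24. n17.fin = true  [terminal]
25. n16.lim = false  [false]
26. n16.fin = true  [d.fin == true]
27. n16.depth = 13  [13]
28. n16.val = 5  [5]
29. n15.wid = "uv"  ["uv"]
30. n18.acc = 10  [10]
31. n19.fin = true  [terminal]
32. n20.mk = false  [terminal]
33. n18.lab = 4  [A.acc - 6]
34. n18.sig = -3  [-3]
35. n18.fin = 29  [29]
36. n1.acc = false  [B.live > 4]
37. n1.idx = "uvr"  [C.wid ++ "r"]
38. n1.depth = 20  [B.live + 16]
39. n21.mk = false  [terminal]
40. n22.mk = true  [terminal]
41. n0.acc = false  [b₀.mk == true]
42. n0.idx = "n"  [if S₁.acc then S₁.idx else "n"]
43. n0.depth = 26  [S₁.depth + 6]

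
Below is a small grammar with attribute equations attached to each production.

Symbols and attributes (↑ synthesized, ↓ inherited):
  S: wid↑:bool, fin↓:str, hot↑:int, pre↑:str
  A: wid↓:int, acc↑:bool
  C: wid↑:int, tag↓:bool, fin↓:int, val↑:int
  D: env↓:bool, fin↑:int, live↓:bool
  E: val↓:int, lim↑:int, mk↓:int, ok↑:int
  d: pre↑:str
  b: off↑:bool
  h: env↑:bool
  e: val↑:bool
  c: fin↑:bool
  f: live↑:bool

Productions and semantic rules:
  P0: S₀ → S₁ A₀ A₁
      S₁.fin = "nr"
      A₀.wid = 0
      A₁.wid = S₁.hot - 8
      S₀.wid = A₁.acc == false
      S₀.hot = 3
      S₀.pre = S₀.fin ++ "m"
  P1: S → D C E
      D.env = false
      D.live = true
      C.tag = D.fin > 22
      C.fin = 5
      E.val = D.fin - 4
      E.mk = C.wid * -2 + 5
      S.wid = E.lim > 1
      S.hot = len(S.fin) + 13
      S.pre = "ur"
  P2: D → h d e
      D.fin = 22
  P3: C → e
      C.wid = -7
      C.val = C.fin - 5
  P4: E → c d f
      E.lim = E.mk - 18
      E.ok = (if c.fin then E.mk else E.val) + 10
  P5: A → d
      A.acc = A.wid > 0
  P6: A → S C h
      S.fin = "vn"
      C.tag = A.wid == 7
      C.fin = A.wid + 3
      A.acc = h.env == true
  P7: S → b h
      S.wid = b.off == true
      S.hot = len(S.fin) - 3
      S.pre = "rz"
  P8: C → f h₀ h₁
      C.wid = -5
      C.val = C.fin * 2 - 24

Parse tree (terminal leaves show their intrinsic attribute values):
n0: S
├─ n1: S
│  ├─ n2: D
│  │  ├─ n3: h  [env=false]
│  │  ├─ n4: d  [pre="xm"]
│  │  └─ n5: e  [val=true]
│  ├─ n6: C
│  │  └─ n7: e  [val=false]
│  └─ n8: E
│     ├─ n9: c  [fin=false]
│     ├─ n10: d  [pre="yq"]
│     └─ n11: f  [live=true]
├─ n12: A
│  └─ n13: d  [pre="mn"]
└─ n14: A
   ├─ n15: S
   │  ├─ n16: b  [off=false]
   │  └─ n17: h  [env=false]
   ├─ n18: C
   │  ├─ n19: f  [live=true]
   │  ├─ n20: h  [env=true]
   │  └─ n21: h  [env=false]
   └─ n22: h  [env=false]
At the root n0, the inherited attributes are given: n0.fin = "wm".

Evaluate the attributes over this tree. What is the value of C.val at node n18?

-4

1. n0.fin = "wm"  [given at root]
2. n1.fin = "nr"  ["nr"]
3. n2.env = false  [false]
4. n2.live = true  [true]
5. n3.env = false  [terminal]
6. n4.pre = "xm"  [terminal]
7. n5.val = true  [terminal]
8. n2.fin = 22  [22]
9. n6.tag = false  [D.fin > 22]
10. n6.fin = 5  [5]
11. n7.val = false  [terminal]
12. n6.wid = -7  [-7]
13. n6.val = 0  [C.fin - 5]
14. n8.val = 18  [D.fin - 4]
15. n8.mk = 19  [C.wid * -2 + 5]
16. n9.fin = false  [terminal]
17. n10.pre = "yq"  [terminal]
18. n11.live = true  [terminal]
19. n8.lim = 1  [E.mk - 18]
20. n8.ok = 28  [(if c.fin then E.mk else E.val) + 10]
21. n1.wid = false  [E.lim > 1]
22. n1.hot = 15  [len(S.fin) + 13]
23. n1.pre = "ur"  ["ur"]
24. n12.wid = 0  [0]
25. n13.pre = "mn"  [terminal]
26. n12.acc = false  [A.wid > 0]
27. n14.wid = 7  [S₁.hot - 8]
28. n15.fin = "vn"  ["vn"]
29. n16.off = false  [terminal]
30. n17.env = false  [terminal]
31. n15.wid = false  [b.off == true]
32. n15.hot = -1  [len(S.fin) - 3]
33. n15.pre = "rz"  ["rz"]
34. n18.tag = true  [A.wid == 7]
35. n18.fin = 10  [A.wid + 3]
36. n19.live = true  [terminal]
37. n20.env = true  [terminal]
38. n21.env = false  [terminal]
39. n18.wid = -5  [-5]
40. n18.val = -4  [C.fin * 2 - 24]
41. n22.env = false  [terminal]
42. n14.acc = false  [h.env == true]
43. n0.wid = true  [A₁.acc == false]
44. n0.hot = 3  [3]
45. n0.pre = "wmm"  [S₀.fin ++ "m"]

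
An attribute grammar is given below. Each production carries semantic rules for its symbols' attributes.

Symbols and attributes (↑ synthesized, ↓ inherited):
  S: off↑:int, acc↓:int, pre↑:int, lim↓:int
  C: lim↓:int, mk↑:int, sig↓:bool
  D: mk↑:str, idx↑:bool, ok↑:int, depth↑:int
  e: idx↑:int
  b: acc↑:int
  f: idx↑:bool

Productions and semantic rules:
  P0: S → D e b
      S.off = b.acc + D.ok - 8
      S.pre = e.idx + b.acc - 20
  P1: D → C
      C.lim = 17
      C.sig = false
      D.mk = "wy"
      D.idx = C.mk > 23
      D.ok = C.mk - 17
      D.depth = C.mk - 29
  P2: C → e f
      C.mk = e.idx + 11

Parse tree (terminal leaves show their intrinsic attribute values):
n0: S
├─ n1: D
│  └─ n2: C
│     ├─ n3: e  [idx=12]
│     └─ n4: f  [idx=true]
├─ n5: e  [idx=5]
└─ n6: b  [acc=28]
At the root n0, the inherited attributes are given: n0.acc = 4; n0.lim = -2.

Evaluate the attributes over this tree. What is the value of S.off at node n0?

26

1. n0.acc = 4  [given at root]
2. n0.lim = -2  [given at root]
3. n2.lim = 17  [17]
4. n2.sig = false  [false]
5. n3.idx = 12  [terminal]
6. n4.idx = true  [terminal]
7. n2.mk = 23  [e.idx + 11]
8. n1.mk = "wy"  ["wy"]
9. n1.idx = false  [C.mk > 23]
10. n1.ok = 6  [C.mk - 17]
11. n1.depth = -6  [C.mk - 29]
12. n5.idx = 5  [terminal]
13. n6.acc = 28  [terminal]
14. n0.off = 26  [b.acc + D.ok - 8]
15. n0.pre = 13  [e.idx + b.acc - 20]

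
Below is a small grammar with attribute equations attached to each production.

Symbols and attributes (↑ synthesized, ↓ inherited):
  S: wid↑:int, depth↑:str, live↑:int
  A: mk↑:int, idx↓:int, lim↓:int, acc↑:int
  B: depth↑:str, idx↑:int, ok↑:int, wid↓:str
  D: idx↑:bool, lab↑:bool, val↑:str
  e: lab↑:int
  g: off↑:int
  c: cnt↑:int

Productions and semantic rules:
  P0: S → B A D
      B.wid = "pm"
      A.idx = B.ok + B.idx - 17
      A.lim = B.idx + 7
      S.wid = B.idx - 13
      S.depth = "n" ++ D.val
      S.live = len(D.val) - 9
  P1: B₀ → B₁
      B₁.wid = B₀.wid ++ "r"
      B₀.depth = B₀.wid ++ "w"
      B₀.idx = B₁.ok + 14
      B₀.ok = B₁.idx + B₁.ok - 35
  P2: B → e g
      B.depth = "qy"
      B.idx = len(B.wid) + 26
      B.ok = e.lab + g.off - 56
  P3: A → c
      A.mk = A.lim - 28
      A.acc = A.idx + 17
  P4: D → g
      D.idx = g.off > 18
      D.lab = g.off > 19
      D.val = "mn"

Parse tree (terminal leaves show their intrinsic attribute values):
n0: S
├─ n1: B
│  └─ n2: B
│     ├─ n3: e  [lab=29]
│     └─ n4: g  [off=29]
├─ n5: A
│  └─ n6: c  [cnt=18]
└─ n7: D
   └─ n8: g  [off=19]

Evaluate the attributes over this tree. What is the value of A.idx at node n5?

-5

1. n1.wid = "pm"  ["pm"]
2. n2.wid = "pmr"  [B₀.wid ++ "r"]
3. n3.lab = 29  [terminal]
4. n4.off = 29  [terminal]
5. n2.depth = "qy"  ["qy"]
6. n2.idx = 29  [len(B.wid) + 26]
7. n2.ok = 2  [e.lab + g.off - 56]
8. n1.depth = "pmw"  [B₀.wid ++ "w"]
9. n1.idx = 16  [B₁.ok + 14]
10. n1.ok = -4  [B₁.idx + B₁.ok - 35]
11. n5.idx = -5  [B.ok + B.idx - 17]
12. n5.lim = 23  [B.idx + 7]
13. n6.cnt = 18  [terminal]
14. n5.mk = -5  [A.lim - 28]
15. n5.acc = 12  [A.idx + 17]
16. n8.off = 19  [terminal]
17. n7.idx = true  [g.off > 18]
18. n7.lab = false  [g.off > 19]
19. n7.val = "mn"  ["mn"]
20. n0.wid = 3  [B.idx - 13]
21. n0.depth = "nmn"  ["n" ++ D.val]
22. n0.live = -7  [len(D.val) - 9]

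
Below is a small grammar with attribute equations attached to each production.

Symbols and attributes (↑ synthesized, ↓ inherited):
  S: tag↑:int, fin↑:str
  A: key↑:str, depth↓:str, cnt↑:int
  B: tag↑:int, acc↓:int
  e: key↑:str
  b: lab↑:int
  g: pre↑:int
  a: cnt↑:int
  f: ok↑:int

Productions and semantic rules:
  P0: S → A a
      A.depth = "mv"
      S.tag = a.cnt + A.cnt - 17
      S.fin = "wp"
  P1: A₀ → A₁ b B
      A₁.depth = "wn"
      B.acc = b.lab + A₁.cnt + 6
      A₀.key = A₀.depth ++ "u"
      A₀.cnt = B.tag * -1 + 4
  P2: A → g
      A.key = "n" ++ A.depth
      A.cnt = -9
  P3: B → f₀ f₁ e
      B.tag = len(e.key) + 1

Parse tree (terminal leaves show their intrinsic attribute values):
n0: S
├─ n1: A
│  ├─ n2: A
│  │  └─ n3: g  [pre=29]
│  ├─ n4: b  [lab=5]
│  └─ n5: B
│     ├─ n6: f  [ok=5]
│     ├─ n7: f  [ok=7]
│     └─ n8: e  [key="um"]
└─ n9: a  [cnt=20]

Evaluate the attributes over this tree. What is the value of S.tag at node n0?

4

1. n1.depth = "mv"  ["mv"]
2. n2.depth = "wn"  ["wn"]
3. n3.pre = 29  [terminal]
4. n2.key = "nwn"  ["n" ++ A.depth]
5. n2.cnt = -9  [-9]
6. n4.lab = 5  [terminal]
7. n5.acc = 2  [b.lab + A₁.cnt + 6]
8. n6.ok = 5  [terminal]
9. n7.ok = 7  [terminal]
10. n8.key = "um"  [terminal]
11. n5.tag = 3  [len(e.key) + 1]
12. n1.key = "mvu"  [A₀.depth ++ "u"]
13. n1.cnt = 1  [B.tag * -1 + 4]
14. n9.cnt = 20  [terminal]
15. n0.tag = 4  [a.cnt + A.cnt - 17]
16. n0.fin = "wp"  ["wp"]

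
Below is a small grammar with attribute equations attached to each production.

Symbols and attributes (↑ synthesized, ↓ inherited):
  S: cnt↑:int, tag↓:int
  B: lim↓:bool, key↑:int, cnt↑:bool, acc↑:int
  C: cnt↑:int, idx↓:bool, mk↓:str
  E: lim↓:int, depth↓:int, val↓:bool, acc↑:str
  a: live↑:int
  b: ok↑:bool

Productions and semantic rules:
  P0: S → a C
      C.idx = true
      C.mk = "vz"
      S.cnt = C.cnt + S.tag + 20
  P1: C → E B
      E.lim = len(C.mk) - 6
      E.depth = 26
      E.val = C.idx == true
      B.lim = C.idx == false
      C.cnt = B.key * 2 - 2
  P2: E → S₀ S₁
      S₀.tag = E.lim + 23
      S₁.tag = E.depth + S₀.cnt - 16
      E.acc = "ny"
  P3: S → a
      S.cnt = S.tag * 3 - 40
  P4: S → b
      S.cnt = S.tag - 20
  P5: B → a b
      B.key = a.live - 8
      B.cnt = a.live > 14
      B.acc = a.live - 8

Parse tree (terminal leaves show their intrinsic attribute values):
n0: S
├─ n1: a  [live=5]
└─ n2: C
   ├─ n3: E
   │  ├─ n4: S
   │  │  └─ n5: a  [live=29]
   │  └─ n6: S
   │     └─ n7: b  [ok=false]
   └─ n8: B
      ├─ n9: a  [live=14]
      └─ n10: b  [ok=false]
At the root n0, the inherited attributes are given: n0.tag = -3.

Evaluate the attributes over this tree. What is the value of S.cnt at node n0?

1. n0.tag = -3  [given at root]
2. n1.live = 5  [terminal]
3. n2.idx = true  [true]
4. n2.mk = "vz"  ["vz"]
5. n3.lim = -4  [len(C.mk) - 6]
6. n3.depth = 26  [26]
7. n3.val = true  [C.idx == true]
8. n4.tag = 19  [E.lim + 23]
9. n5.live = 29  [terminal]
10. n4.cnt = 17  [S.tag * 3 - 40]
11. n6.tag = 27  [E.depth + S₀.cnt - 16]
12. n7.ok = false  [terminal]
13. n6.cnt = 7  [S.tag - 20]
14. n3.acc = "ny"  ["ny"]
15. n8.lim = false  [C.idx == false]
16. n9.live = 14  [terminal]
17. n10.ok = false  [terminal]
18. n8.key = 6  [a.live - 8]
19. n8.cnt = false  [a.live > 14]
20. n8.acc = 6  [a.live - 8]
21. n2.cnt = 10  [B.key * 2 - 2]
22. n0.cnt = 27  [C.cnt + S.tag + 20]

27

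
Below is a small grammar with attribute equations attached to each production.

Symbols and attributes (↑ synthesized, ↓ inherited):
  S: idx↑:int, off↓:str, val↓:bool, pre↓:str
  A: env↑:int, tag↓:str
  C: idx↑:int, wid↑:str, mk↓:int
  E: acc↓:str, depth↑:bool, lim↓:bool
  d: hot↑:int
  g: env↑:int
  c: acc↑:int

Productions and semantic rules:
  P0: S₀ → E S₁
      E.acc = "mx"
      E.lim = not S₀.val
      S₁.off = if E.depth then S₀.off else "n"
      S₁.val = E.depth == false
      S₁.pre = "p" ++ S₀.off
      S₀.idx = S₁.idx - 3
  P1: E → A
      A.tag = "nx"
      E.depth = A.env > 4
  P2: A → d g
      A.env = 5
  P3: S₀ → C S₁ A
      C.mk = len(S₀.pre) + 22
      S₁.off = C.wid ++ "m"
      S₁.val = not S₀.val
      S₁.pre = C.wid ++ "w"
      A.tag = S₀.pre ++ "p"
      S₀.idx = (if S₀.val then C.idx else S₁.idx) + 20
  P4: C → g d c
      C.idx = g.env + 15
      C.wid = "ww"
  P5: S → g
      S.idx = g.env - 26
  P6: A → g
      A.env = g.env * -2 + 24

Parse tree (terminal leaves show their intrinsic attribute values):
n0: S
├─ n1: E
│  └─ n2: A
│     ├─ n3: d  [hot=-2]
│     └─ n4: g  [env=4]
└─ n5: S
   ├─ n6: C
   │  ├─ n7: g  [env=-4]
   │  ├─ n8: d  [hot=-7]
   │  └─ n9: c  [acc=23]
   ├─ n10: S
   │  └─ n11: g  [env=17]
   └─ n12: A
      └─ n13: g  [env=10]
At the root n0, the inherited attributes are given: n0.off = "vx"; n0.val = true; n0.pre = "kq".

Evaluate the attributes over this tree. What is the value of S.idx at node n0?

1. n0.off = "vx"  [given at root]
2. n0.val = true  [given at root]
3. n0.pre = "kq"  [given at root]
4. n1.acc = "mx"  ["mx"]
5. n1.lim = false  [not S₀.val]
6. n2.tag = "nx"  ["nx"]
7. n3.hot = -2  [terminal]
8. n4.env = 4  [terminal]
9. n2.env = 5  [5]
10. n1.depth = true  [A.env > 4]
11. n5.off = "vx"  [if E.depth then S₀.off else "n"]
12. n5.val = false  [E.depth == false]
13. n5.pre = "pvx"  ["p" ++ S₀.off]
14. n6.mk = 25  [len(S₀.pre) + 22]
15. n7.env = -4  [terminal]
16. n8.hot = -7  [terminal]
17. n9.acc = 23  [terminal]
18. n6.idx = 11  [g.env + 15]
19. n6.wid = "ww"  ["ww"]
20. n10.off = "wwm"  [C.wid ++ "m"]
21. n10.val = true  [not S₀.val]
22. n10.pre = "www"  [C.wid ++ "w"]
23. n11.env = 17  [terminal]
24. n10.idx = -9  [g.env - 26]
25. n12.tag = "pvxp"  [S₀.pre ++ "p"]
26. n13.env = 10  [terminal]
27. n12.env = 4  [g.env * -2 + 24]
28. n5.idx = 11  [(if S₀.val then C.idx else S₁.idx) + 20]
29. n0.idx = 8  [S₁.idx - 3]

8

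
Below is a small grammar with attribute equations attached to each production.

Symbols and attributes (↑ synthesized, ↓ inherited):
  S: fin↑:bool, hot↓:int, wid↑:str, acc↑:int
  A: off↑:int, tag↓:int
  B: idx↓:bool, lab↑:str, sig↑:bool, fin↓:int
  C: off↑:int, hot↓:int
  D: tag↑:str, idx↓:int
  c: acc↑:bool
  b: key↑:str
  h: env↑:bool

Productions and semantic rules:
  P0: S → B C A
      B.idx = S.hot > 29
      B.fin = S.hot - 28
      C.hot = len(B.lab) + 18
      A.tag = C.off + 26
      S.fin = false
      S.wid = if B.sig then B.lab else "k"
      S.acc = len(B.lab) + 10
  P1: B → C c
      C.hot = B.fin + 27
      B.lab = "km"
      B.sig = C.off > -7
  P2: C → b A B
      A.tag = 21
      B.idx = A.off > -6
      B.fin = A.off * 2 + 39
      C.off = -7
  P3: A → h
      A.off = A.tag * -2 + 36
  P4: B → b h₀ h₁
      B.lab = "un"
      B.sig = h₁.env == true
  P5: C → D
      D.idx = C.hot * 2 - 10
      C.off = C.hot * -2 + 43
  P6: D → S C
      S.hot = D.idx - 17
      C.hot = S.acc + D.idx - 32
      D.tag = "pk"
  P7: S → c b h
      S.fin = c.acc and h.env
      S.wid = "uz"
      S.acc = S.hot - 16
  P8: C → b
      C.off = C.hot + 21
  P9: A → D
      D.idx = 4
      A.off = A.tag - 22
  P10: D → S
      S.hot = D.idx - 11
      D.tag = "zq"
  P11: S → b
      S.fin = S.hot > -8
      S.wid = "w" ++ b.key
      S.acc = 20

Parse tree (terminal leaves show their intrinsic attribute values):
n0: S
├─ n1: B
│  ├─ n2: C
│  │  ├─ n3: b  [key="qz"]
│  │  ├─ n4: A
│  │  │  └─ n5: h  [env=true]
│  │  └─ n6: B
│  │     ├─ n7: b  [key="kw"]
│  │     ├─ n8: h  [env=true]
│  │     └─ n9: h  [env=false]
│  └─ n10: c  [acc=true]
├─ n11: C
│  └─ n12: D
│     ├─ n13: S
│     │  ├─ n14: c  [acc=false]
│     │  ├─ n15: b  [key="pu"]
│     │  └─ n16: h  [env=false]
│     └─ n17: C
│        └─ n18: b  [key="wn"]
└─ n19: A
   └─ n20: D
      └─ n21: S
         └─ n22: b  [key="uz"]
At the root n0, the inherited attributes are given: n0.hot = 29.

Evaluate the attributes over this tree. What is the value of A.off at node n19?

7

1. n0.hot = 29  [given at root]
2. n1.idx = false  [S.hot > 29]
3. n1.fin = 1  [S.hot - 28]
4. n2.hot = 28  [B.fin + 27]
5. n3.key = "qz"  [terminal]
6. n4.tag = 21  [21]
7. n5.env = true  [terminal]
8. n4.off = -6  [A.tag * -2 + 36]
9. n6.idx = false  [A.off > -6]
10. n6.fin = 27  [A.off * 2 + 39]
11. n7.key = "kw"  [terminal]
12. n8.env = true  [terminal]
13. n9.env = false  [terminal]
14. n6.lab = "un"  ["un"]
15. n6.sig = false  [h₁.env == true]
16. n2.off = -7  [-7]
17. n10.acc = true  [terminal]
18. n1.lab = "km"  ["km"]
19. n1.sig = false  [C.off > -7]
20. n11.hot = 20  [len(B.lab) + 18]
21. n12.idx = 30  [C.hot * 2 - 10]
22. n13.hot = 13  [D.idx - 17]
23. n14.acc = false  [terminal]
24. n15.key = "pu"  [terminal]
25. n16.env = false  [terminal]
26. n13.fin = false  [c.acc and h.env]
27. n13.wid = "uz"  ["uz"]
28. n13.acc = -3  [S.hot - 16]
29. n17.hot = -5  [S.acc + D.idx - 32]
30. n18.key = "wn"  [terminal]
31. n17.off = 16  [C.hot + 21]
32. n12.tag = "pk"  ["pk"]
33. n11.off = 3  [C.hot * -2 + 43]
34. n19.tag = 29  [C.off + 26]
35. n20.idx = 4  [4]
36. n21.hot = -7  [D.idx - 11]
37. n22.key = "uz"  [terminal]
38. n21.fin = true  [S.hot > -8]
39. n21.wid = "wuz"  ["w" ++ b.key]
40. n21.acc = 20  [20]
41. n20.tag = "zq"  ["zq"]
42. n19.off = 7  [A.tag - 22]
43. n0.fin = false  [false]
44. n0.wid = "k"  [if B.sig then B.lab else "k"]
45. n0.acc = 12  [len(B.lab) + 10]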